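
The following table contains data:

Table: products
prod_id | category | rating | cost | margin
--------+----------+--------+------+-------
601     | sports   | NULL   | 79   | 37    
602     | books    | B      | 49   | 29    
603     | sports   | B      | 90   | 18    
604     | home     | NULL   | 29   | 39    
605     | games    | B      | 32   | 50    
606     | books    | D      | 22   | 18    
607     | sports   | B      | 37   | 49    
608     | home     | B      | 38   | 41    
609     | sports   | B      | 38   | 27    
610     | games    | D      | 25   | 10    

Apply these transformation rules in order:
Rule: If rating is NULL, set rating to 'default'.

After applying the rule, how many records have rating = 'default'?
2

Step 1: Count records where rating IS NULL
Step 2: Found 2 records with NULL rating
Step 3: These records will have rating set to 'default'
Step 4: Records already having rating = 'default': 0
Step 5: Answer: 2 + 0 = 2 records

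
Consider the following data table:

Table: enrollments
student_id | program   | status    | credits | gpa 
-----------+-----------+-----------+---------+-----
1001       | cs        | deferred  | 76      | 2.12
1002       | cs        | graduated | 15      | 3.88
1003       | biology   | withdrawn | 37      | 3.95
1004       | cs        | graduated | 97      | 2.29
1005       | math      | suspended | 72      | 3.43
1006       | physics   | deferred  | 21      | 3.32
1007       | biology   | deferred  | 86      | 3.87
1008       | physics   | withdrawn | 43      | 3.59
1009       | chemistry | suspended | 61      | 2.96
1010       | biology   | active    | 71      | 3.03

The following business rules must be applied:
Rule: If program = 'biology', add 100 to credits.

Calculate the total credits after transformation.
879

Step 1: Count records where program = 'biology': 3
Step 2: Total bonus added: 3 × 100 = 300
Step 3: Original sum of credits: 579
Step 4: Final sum = 579 + 300 = 879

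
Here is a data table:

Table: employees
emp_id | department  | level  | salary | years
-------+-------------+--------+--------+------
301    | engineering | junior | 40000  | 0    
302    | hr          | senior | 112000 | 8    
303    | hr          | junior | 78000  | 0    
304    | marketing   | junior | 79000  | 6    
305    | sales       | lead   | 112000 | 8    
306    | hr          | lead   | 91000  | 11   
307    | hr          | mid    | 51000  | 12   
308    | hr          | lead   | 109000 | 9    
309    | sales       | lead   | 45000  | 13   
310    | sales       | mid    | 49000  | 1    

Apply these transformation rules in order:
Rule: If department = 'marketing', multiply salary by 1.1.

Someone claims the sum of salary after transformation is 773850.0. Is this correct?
No, the correct result is 773900.0.

Step 1: Calculate the correct sum after transformation
Step 2: Apply multiplier 1.1 to records where department = 'marketing'
Step 3: Correct result = 773900.0
Step 4: Claimed result = 773850.0
Step 5: 773900.0 ≠ 773850.0
Conclusion: The claimed result is incorrect. The correct answer is 773900.0.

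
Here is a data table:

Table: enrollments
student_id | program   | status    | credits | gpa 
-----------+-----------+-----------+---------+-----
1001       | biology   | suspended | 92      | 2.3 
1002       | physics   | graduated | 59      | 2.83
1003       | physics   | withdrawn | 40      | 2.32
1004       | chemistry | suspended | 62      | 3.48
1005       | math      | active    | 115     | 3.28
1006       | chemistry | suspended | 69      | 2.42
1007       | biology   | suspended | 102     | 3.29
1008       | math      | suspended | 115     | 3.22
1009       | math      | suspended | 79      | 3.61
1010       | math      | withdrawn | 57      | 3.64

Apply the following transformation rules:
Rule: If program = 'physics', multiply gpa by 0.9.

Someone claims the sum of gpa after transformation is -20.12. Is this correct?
No, the correct result is 29.88.

Step 1: Calculate the correct sum after transformation
Step 2: Apply multiplier 0.9 to records where program = 'physics'
Step 3: Correct result = 29.88
Step 4: Claimed result = -20.12
Step 5: 29.88 ≠ -20.12
Conclusion: The claimed result is incorrect. The correct answer is 29.88.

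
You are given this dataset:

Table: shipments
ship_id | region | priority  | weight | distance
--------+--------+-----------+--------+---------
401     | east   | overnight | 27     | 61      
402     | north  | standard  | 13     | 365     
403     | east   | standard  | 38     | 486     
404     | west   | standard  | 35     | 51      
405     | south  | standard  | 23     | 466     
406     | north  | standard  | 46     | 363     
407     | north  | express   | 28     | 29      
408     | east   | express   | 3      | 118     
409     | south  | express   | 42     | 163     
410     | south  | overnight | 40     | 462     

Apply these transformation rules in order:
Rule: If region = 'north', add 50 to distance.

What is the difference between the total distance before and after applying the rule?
150

Step 1: Original sum of distance = 2564
Step 2: 3 records have region = 'north'
Step 3: Each affected record changes by 50
Step 4: Total change = 3 × 50 = 150
Step 5: New sum = 2564 + 150 = 2714
Step 6: Difference = |2714 - 2564| = 150
        (Sum increased by 150)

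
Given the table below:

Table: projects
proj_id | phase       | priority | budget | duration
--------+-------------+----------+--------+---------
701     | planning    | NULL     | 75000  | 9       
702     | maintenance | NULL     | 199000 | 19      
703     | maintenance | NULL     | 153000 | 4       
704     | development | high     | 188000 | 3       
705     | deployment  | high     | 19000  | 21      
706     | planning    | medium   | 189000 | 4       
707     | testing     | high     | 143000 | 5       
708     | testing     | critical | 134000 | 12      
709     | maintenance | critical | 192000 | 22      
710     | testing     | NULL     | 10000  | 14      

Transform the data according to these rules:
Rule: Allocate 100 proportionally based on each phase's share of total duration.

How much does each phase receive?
deployment: 18.58, development: 2.65, maintenance: 39.82, planning: 11.5, testing: 27.43

Step 1: Calculate total duration = 113
Step 2: Calculate each phase's proportion:
  deployment: 21/113 = 18.58% → 18.58
  development: 3/113 = 2.65% → 2.65
  maintenance: 45/113 = 39.82% → 39.82
  planning: 13/113 = 11.50% → 11.5
  testing: 31/113 = 27.43% → 27.43
Step 3: Verify: sum of allocations ≈ 100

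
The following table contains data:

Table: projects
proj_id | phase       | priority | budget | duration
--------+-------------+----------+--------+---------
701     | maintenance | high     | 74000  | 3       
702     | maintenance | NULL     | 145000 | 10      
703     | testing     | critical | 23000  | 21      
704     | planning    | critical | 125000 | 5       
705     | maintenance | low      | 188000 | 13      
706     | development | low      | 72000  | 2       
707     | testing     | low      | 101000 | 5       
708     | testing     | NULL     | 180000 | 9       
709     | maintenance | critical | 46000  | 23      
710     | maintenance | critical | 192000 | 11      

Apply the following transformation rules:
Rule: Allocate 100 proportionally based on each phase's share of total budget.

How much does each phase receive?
development: 6.28, maintenance: 56.28, planning: 10.91, testing: 26.53

Step 1: Calculate total budget = 1146000
Step 2: Calculate each phase's proportion:
  development: 72000/1146000 = 6.28% → 6.28
  maintenance: 645000/1146000 = 56.28% → 56.28
  planning: 125000/1146000 = 10.91% → 10.91
  testing: 304000/1146000 = 26.53% → 26.53
Step 3: Verify: sum of allocations ≈ 100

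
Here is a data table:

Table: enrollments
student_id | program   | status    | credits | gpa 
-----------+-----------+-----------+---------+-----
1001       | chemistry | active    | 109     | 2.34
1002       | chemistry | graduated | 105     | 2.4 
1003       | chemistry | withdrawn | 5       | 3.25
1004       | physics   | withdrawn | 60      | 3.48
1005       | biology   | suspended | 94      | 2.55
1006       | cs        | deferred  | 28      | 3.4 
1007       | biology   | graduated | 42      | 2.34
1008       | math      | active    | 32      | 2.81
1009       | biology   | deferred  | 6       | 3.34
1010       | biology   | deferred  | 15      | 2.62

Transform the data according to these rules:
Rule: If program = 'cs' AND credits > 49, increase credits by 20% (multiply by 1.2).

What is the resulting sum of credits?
496

Step 1: Find records where program = 'cs' AND credits > 49
Step 2: 0 records match, summing to 0
Step 3: After multiplier: 0 × 1.2 = 0.0
Step 4: Unaffected records sum: 496
Step 5: Final sum = 0.0 + 496 = 496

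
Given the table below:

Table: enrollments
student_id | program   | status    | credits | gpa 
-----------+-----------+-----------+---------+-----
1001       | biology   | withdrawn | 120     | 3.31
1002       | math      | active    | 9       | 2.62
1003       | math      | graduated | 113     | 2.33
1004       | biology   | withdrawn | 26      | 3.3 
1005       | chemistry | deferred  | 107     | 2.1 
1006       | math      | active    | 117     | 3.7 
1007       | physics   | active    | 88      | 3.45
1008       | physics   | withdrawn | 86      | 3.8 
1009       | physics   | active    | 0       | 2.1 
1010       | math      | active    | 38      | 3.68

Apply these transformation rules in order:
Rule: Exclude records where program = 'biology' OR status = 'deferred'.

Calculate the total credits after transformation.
451

Step 1: Find records where program = 'biology' OR status = 'deferred'
Step 2: 3 records match, summing to 253
Step 3: Original sum: 704
Step 4: Remaining sum = 704 - 253 = 451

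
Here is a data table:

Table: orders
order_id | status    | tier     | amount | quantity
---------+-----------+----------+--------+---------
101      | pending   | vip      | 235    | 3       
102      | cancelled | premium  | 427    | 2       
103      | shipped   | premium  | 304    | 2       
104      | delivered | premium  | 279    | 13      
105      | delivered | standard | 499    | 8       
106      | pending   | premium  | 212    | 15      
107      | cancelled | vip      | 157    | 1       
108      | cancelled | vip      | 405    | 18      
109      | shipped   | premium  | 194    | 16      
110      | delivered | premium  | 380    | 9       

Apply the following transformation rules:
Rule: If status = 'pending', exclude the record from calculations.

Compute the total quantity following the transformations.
69

Step 1: Identify records where status = 'pending'
Step 2: The excluded records sum to 18
Step 3: Original total quantity = 87
Step 4: Remaining total = 87 - 18 = 69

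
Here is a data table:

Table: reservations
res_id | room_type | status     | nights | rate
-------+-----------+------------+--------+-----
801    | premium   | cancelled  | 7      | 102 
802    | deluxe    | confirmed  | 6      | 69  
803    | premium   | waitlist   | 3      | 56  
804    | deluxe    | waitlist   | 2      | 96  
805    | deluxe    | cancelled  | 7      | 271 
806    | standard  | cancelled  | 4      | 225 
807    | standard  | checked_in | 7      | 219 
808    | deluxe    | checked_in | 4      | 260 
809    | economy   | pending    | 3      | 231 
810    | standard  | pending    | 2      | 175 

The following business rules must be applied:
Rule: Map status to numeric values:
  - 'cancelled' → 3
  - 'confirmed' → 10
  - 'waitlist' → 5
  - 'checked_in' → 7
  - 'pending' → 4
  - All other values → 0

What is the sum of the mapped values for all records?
51

Step 1: Apply mapping to each record
Step 2: Count by status:
  'cancelled': 3 records × 3 = 9
  'confirmed': 1 records × 10 = 10
  'waitlist': 2 records × 5 = 10
  'checked_in': 2 records × 7 = 14
  'pending': 2 records × 4 = 8
Step 3: Sum all mapped values = 51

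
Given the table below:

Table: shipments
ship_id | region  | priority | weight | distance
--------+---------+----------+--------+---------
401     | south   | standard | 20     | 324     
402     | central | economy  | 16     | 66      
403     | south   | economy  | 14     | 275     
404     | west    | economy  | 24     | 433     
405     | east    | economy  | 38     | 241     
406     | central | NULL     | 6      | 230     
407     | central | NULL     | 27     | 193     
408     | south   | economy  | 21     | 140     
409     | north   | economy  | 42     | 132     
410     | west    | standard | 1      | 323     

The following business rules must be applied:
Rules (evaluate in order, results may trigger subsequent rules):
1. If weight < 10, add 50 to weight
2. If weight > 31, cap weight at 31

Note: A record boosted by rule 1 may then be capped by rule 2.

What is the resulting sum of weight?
246

Step 1: Apply rule 1 to records with weight < 10
  - 2 records get bonus of 50
  - Of these, 2 records then exceed 31 and get capped
Step 2: Apply rule 2 to records with weight > 31
  - 2 records (original) are capped
Step 3: Calculate final sum = 246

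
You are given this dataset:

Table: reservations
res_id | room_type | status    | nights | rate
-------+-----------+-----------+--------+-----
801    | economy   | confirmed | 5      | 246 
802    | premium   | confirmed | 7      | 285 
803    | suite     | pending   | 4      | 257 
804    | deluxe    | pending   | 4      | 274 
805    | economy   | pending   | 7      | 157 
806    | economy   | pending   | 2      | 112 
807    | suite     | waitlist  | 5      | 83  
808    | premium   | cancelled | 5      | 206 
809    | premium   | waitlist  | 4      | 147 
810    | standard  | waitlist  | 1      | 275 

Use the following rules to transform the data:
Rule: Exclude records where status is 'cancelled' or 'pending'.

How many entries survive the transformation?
5

Step 1: Count records to exclude
  - 1 (cancelled) + 4 (pending) = 5 records
Step 2: Total records: 10
Step 3: Remaining = 10 - 5 = 5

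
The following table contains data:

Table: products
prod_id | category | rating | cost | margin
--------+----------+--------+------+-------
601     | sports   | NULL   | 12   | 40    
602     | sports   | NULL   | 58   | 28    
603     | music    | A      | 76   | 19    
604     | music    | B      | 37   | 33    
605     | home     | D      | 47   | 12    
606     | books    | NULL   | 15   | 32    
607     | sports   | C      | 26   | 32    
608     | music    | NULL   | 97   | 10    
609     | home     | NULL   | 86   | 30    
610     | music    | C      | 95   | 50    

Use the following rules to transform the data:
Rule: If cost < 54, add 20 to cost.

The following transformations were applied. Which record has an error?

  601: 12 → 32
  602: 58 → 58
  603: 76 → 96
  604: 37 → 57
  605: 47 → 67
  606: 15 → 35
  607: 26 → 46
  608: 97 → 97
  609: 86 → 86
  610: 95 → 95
Record 603 has an error. The correct transformed value should be 76, not 96.

Step 1: Check each record against the rule
Step 2: Record 603 has cost = 76
Step 3: Since 76 >= 54, the bonus should not have been applied
Step 4: Correct value = 76, but claimed value = 96
Conclusion: Record 603 has the error.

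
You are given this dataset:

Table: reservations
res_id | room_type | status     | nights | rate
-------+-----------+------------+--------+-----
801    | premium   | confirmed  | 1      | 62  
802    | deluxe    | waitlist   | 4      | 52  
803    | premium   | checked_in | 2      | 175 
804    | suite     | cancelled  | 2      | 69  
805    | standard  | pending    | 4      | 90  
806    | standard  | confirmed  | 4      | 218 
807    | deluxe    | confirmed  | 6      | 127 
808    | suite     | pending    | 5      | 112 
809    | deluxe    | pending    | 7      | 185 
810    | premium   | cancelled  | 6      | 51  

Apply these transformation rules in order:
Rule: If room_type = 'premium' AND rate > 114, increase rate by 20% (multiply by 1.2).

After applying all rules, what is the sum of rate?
1176.0

Step 1: Find records where room_type = 'premium' AND rate > 114
Step 2: 1 records match, summing to 175
Step 3: After multiplier: 175 × 1.2 = 210.0
Step 4: Unaffected records sum: 966
Step 5: Final sum = 210.0 + 966 = 1176.0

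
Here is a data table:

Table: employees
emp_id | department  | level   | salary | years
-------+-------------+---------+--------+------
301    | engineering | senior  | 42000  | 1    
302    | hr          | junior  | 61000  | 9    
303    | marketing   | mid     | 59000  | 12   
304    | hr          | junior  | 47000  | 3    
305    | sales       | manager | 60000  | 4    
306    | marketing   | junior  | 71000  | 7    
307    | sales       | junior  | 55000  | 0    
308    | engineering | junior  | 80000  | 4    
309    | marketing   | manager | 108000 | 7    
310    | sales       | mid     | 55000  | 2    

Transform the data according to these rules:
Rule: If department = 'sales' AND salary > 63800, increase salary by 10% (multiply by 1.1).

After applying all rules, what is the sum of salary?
638000

Step 1: Find records where department = 'sales' AND salary > 63800
Step 2: 0 records match, summing to 0
Step 3: After multiplier: 0 × 1.1 = 0.0
Step 4: Unaffected records sum: 638000
Step 5: Final sum = 0.0 + 638000 = 638000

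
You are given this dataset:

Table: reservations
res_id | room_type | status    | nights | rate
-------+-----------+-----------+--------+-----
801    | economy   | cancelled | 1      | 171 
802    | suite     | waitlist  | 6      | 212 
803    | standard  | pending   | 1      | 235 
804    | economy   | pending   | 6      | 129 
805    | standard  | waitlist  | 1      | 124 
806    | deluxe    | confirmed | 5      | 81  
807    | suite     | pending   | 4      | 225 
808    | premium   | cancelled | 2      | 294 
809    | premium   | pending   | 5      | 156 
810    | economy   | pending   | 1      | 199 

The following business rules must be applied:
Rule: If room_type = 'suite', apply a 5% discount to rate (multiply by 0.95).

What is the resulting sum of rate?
1804.15

Step 1: Records with room_type = 'suite' have total rate = 437
Step 2: Apply multiplier: 437 × 0.95 = 415.15
Step 3: Other records total: 1389
Step 4: Final sum = 415.15 + 1389 = 1804.15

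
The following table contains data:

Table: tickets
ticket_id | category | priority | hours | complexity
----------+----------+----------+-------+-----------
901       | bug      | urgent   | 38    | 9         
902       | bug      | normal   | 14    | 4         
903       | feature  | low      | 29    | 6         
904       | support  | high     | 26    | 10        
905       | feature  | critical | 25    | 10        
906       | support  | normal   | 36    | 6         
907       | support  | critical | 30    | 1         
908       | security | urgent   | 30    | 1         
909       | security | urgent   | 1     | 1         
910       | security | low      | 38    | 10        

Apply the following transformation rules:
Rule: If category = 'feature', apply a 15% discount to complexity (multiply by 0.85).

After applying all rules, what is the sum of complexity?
55.6

Step 1: Records with category = 'feature' have total complexity = 16
Step 2: Apply multiplier: 16 × 0.85 = 13.6
Step 3: Other records total: 42
Step 4: Final sum = 13.6 + 42 = 55.6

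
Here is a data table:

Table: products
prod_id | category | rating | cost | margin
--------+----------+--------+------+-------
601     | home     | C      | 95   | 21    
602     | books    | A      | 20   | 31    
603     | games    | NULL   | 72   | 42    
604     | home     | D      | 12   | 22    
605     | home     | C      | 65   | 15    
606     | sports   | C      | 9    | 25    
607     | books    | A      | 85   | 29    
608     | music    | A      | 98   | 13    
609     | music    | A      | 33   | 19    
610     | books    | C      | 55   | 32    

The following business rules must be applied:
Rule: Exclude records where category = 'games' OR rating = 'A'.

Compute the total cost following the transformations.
236

Step 1: Find records where category = 'games' OR rating = 'A'
Step 2: 5 records match, summing to 308
Step 3: Original sum: 544
Step 4: Remaining sum = 544 - 308 = 236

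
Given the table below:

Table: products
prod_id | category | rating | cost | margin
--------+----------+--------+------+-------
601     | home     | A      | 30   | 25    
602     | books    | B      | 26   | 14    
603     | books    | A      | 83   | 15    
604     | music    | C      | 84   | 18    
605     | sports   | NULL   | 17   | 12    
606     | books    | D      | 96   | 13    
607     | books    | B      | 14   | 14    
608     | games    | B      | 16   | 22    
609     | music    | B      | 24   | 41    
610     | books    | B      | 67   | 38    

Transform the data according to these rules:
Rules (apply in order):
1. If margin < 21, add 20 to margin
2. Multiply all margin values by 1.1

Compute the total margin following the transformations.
365.2

Step 1: Apply Rule 1 - Add 20 to records with margin < 21
  - 6 records affected: 86 + (6 × 20) = 206
  - Unaffected records: 126
  - Sum after Rule 1: 332
Step 2: Apply Rule 2 - Multiply all by 1.1
  - 332 × 1.1 = 365.2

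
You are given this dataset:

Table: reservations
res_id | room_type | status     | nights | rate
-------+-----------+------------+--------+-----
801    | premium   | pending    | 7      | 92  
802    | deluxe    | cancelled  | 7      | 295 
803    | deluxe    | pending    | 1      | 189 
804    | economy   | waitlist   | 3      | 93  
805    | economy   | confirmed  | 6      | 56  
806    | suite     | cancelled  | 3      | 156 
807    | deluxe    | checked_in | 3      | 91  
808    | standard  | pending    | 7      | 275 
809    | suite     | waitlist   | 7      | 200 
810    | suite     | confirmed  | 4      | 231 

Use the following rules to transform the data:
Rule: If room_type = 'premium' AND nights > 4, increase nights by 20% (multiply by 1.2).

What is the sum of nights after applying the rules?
49.4

Step 1: Find records where room_type = 'premium' AND nights > 4
Step 2: 1 records match, summing to 7
Step 3: After multiplier: 7 × 1.2 = 8.4
Step 4: Unaffected records sum: 41
Step 5: Final sum = 8.4 + 41 = 49.4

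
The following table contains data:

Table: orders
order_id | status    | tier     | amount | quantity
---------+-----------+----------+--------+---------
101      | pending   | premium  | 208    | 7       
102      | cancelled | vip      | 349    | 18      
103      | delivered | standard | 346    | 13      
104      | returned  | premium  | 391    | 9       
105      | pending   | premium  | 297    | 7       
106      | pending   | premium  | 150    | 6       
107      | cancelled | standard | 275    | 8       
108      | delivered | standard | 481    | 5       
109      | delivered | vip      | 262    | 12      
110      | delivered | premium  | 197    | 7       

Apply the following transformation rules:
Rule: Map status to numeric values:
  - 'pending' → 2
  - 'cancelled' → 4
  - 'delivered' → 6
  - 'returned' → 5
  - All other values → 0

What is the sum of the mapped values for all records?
43

Step 1: Apply mapping to each record
Step 2: Count by status:
  'pending': 3 records × 2 = 6
  'cancelled': 2 records × 4 = 8
  'delivered': 4 records × 6 = 24
  'returned': 1 records × 5 = 5
Step 3: Sum all mapped values = 43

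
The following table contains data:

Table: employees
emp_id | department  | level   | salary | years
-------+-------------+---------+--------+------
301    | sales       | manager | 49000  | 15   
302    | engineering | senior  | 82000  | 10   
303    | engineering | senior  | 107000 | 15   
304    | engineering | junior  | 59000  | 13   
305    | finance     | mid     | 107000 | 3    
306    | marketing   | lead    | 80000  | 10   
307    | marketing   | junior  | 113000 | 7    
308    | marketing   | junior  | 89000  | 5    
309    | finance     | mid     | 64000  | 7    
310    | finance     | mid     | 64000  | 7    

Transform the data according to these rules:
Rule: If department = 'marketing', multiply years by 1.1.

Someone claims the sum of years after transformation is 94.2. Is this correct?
Yes, the result is correct.

Step 1: Calculate the correct sum after transformation
Step 2: Apply multiplier 1.1 to records where department = 'marketing'
Step 3: Correct result = 94.2
Step 4: Claimed result = 94.2
Step 5: 94.2 = 94.2 ✓
Conclusion: The claimed result is correct.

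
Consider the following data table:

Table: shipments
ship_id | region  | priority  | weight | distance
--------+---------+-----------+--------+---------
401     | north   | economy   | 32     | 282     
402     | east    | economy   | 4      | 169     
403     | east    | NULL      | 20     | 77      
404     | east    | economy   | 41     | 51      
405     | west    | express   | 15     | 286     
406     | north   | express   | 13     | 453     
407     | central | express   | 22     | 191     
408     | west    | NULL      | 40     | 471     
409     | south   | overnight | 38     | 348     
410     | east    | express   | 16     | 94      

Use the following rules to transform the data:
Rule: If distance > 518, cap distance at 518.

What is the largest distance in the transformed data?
471

Step 1: Original maximum distance = 471
Step 2: Check cap of 518 against maximum
Step 3: No records exceed the cap (max 471 <= cap 518), so no capping applies
Step 4: Maximum after transformation = 471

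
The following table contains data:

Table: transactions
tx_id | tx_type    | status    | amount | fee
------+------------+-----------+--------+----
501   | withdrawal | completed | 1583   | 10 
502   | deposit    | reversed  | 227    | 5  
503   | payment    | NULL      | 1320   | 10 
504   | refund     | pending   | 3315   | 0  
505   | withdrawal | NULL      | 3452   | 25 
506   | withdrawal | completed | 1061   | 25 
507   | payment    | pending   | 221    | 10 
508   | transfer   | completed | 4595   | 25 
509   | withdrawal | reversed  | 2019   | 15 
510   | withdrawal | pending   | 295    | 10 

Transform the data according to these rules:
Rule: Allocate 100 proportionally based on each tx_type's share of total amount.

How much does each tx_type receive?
deposit: 1.25, payment: 8.52, refund: 18.33, transfer: 25.4, withdrawal: 46.49

Step 1: Calculate total amount = 18088
Step 2: Calculate each tx_type's proportion:
  deposit: 227/18088 = 1.25% → 1.25
  payment: 1541/18088 = 8.52% → 8.52
  refund: 3315/18088 = 18.33% → 18.33
  transfer: 4595/18088 = 25.40% → 25.4
  withdrawal: 8410/18088 = 46.49% → 46.49
Step 3: Verify: sum of allocations ≈ 100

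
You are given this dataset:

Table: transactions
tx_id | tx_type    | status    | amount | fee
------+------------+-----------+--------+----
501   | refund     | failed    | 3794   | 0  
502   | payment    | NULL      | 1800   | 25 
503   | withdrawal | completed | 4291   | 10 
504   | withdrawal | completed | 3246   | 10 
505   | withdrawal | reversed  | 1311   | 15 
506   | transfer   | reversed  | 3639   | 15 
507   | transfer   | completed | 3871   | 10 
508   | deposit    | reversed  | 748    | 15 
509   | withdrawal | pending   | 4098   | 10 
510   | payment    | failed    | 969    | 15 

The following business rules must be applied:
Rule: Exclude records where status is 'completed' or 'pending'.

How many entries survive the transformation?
6

Step 1: Count records to exclude
  - 3 (completed) + 1 (pending) = 4 records
Step 2: Total records: 10
Step 3: Remaining = 10 - 4 = 6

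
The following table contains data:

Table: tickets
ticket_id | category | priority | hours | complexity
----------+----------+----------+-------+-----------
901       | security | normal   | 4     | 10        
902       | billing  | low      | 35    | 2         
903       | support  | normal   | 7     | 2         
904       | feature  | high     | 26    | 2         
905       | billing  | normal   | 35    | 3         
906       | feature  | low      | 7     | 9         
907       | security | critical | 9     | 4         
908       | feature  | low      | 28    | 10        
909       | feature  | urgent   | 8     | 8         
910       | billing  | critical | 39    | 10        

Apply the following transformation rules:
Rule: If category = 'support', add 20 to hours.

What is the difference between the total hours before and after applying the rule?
20

Step 1: Original sum of hours = 198
Step 2: 1 records have category = 'support'
Step 3: Each affected record changes by 20
Step 4: Total change = 1 × 20 = 20
Step 5: New sum = 198 + 20 = 218
Step 6: Difference = |218 - 198| = 20
        (Sum increased by 20)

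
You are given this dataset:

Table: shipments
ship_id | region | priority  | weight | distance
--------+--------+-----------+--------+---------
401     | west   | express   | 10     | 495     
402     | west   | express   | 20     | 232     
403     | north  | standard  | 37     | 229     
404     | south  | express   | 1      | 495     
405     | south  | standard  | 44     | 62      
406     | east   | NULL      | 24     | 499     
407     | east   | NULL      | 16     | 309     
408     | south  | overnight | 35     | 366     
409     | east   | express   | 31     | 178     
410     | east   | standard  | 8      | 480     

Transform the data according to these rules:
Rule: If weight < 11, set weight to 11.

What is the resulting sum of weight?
240

Step 1: 3 records have weight < 11
Step 2: These records originally summed to 19
Step 3: After setting to minimum: 3 × 11 = 33
Step 4: Unaffected records sum: 207
Step 5: Final sum = 33 + 207 = 240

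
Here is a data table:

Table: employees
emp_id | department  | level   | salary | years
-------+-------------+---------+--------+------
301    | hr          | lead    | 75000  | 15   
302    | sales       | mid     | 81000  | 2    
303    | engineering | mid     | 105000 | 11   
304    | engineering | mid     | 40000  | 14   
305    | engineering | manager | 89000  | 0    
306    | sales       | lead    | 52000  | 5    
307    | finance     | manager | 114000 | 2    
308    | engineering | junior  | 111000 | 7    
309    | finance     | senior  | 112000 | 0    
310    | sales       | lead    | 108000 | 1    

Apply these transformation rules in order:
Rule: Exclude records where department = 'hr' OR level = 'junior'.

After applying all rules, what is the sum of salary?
701000

Step 1: Find records where department = 'hr' OR level = 'junior'
Step 2: 2 records match, summing to 186000
Step 3: Original sum: 887000
Step 4: Remaining sum = 887000 - 186000 = 701000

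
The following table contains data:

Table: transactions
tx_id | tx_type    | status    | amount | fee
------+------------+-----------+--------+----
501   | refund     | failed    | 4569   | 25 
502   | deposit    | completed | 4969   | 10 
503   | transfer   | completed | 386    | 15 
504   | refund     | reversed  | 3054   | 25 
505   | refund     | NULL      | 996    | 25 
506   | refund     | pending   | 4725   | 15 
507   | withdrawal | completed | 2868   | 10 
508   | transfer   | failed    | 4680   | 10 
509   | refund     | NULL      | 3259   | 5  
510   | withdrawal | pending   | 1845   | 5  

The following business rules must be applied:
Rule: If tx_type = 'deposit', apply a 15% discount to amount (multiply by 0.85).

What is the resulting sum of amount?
30605.65

Step 1: Records with tx_type = 'deposit' have total amount = 4969
Step 2: Apply multiplier: 4969 × 0.85 = 4223.65
Step 3: Other records total: 26382
Step 4: Final sum = 4223.65 + 26382 = 30605.65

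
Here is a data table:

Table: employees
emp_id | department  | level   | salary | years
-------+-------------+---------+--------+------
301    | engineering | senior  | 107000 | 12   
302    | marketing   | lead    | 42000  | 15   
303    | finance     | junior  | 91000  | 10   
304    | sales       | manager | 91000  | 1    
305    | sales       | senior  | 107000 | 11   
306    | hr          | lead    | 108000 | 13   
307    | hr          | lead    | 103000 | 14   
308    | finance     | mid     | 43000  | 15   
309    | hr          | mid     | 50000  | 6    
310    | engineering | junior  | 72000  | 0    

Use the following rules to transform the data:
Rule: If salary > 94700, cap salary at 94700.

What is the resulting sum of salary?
767800

Step 1: 4 records have salary > 94700
Step 2: These records originally summed to 425000
Step 3: After capping: 4 × 94700 = 378800
Step 4: Unaffected records sum: 389000
Step 5: Final sum = 378800 + 389000 = 767800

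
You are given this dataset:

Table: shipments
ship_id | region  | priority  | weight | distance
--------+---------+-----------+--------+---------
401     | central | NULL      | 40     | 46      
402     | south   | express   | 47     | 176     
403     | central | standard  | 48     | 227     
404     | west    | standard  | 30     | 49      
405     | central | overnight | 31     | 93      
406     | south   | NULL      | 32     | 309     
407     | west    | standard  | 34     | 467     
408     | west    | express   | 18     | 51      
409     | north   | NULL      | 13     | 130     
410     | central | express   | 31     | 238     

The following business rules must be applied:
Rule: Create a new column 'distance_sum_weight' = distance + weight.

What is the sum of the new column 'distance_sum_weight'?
2110

Step 1: For each record, compute distance + weight
Example calculations:
  46 + 40 = 86
  176 + 47 = 223
  227 + 48 = 275
  ...
Step 2: Sum all derived values
Step 3: Total = 2110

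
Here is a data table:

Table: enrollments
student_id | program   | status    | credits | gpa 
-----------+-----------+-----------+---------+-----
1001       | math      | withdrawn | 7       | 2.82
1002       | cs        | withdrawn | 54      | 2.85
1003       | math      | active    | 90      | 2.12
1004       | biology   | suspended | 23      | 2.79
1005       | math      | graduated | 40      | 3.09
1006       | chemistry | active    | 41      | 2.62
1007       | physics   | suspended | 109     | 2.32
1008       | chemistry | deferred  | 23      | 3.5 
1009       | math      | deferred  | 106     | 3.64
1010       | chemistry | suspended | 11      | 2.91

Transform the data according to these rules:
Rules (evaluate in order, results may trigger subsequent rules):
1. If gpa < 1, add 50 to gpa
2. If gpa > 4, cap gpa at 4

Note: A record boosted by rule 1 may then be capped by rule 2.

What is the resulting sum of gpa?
28.66

Step 1: Apply rule 1 to records with gpa < 1
  - 0 records get bonus of 50
  - Of these, 0 records then exceed 4 and get capped
Step 2: Apply rule 2 to records with gpa > 4
  - 0 records (original) are capped
Step 3: Calculate final sum = 28.66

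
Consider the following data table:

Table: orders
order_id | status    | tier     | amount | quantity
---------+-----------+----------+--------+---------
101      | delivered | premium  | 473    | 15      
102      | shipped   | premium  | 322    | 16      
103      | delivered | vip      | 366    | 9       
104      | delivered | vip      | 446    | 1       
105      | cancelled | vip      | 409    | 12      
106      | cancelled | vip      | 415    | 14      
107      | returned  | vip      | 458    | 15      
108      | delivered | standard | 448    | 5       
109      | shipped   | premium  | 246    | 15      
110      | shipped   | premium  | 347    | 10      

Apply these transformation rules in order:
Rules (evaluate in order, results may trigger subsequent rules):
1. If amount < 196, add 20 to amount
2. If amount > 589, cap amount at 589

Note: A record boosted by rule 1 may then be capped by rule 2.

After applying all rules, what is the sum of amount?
3930

Step 1: Apply rule 1 to records with amount < 196
  - 0 records get bonus of 20
  - Of these, 0 records then exceed 589 and get capped
Step 2: Apply rule 2 to records with amount > 589
  - 0 records (original) are capped
Step 3: Calculate final sum = 3930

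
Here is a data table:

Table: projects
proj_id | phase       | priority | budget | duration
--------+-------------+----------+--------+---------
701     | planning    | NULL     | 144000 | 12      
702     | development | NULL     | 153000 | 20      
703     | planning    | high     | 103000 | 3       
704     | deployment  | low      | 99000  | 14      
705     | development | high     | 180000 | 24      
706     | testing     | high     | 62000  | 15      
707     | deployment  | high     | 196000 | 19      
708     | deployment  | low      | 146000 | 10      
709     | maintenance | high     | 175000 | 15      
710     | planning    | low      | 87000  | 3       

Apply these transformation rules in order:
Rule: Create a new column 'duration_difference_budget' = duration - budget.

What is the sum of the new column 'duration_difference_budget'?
-1344865

Step 1: For each record, compute duration - budget
Example calculations:
  12 - 144000 = -143988
  20 - 153000 = -152980
  3 - 103000 = -102997
  ...
Step 2: Sum all derived values
Step 3: Total = -1344865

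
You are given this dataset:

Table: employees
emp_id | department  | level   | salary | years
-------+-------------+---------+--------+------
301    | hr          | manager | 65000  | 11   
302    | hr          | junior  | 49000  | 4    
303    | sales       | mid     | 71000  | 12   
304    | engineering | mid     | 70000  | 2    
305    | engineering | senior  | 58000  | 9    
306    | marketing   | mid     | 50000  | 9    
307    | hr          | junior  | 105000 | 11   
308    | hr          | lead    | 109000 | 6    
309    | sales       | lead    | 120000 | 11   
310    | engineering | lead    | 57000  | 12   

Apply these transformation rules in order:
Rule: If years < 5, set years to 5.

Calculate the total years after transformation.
91

Step 1: 2 records have years < 5
Step 2: These records originally summed to 6
Step 3: After setting to minimum: 2 × 5 = 10
Step 4: Unaffected records sum: 81
Step 5: Final sum = 10 + 81 = 91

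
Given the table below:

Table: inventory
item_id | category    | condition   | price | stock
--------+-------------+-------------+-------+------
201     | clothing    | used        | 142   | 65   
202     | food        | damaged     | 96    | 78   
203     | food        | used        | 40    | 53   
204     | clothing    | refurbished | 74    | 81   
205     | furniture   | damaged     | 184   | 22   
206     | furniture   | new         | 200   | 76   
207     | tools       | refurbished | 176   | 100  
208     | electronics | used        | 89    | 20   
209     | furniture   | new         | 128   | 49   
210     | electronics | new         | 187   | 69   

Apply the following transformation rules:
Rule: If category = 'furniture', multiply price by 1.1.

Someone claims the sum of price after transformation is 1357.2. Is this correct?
No, the correct result is 1367.2.

Step 1: Calculate the correct sum after transformation
Step 2: Apply multiplier 1.1 to records where category = 'furniture'
Step 3: Correct result = 1367.2
Step 4: Claimed result = 1357.2
Step 5: 1367.2 ≠ 1357.2
Conclusion: The claimed result is incorrect. The correct answer is 1367.2.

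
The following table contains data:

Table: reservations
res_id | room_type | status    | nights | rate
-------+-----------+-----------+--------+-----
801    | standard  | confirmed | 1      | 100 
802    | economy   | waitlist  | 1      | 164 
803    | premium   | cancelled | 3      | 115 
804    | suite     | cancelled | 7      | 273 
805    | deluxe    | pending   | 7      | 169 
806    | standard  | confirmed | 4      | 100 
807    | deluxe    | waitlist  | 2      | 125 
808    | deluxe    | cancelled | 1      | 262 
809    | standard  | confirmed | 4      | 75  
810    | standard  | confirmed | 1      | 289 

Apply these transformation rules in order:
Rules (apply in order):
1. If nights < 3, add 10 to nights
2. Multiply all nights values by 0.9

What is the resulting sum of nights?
72.9

Step 1: Apply Rule 1 - Add 10 to records with nights < 3
  - 5 records affected: 6 + (5 × 10) = 56
  - Unaffected records: 25
  - Sum after Rule 1: 81
Step 2: Apply Rule 2 - Multiply all by 0.9
  - 81 × 0.9 = 72.9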